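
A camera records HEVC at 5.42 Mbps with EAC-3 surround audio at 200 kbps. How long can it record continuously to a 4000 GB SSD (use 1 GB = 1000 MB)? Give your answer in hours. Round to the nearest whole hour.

1582 hours

Audio: 200 kbps = 0.200 Mbps.
Total bitrate: 5.42 + 0.200 = 5.620 Mbps.
Capacity: 4000 GB = 32,000,000 Mb.
Recording time: 32,000,000 / 5.620 = 5,693,950 s ≈ 1,582 hours.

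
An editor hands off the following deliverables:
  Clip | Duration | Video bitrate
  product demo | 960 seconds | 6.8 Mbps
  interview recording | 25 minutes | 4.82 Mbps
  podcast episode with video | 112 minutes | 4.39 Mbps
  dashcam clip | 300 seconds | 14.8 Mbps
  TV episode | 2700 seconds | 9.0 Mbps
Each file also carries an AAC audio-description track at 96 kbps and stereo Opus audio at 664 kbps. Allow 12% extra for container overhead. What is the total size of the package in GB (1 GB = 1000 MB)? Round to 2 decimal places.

Audio total: 96 + 664 = 760 kbps = 0.760 Mbps.
product demo: 7.560 Mbps × 960 s × 1.12 = 8128.5 Mb
interview recording: 5.580 Mbps × 1500 s × 1.12 = 9374.4 Mb
podcast episode with video: 5.150 Mbps × 6720 s × 1.12 = 38761.0 Mb
dashcam clip: 15.560 Mbps × 300 s × 1.12 = 5228.2 Mb
TV episode: 9.760 Mbps × 2700 s × 1.12 = 29514.2 Mb
Total: 91006.3 Mb = 11375.8 MB.
= 11.38 GB.

11.38 GB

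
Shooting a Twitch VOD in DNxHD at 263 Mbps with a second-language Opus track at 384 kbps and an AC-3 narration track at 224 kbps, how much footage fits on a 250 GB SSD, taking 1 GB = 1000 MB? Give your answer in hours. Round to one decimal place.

Audio total: 384 + 224 = 608 kbps = 0.608 Mbps.
Total bitrate: 263 + 0.608 = 263.608 Mbps.
Capacity: 250 GB = 2,000,000 Mb.
Recording time: 2,000,000 / 263.608 = 7,587 s ≈ 2.11 hours.

2.1 hours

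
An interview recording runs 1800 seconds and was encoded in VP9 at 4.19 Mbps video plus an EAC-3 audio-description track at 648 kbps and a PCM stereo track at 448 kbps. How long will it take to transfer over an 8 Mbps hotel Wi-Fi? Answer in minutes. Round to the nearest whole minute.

20 minutes

Audio total: 648 + 448 = 1096 kbps = 1.096 Mbps.
Total bitrate: 5.286 Mbps.
File: 5.286 Mbps × 1800 s = 9514.8 Mb.
At 8 Mbps: 9514.8 / 8 = 1189.3 s ≈ 19.8 minutes.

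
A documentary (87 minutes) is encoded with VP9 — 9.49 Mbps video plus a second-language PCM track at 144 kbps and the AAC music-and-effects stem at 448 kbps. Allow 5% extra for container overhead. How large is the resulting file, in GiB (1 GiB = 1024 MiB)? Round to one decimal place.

87 min = 5220 s
Audio total: 144 + 448 = 592 kbps = 0.592 Mbps.
Total bitrate: 9.49 + 0.592 = 10.082 Mbps.
Stream data: 10.082 Mbps × 5220 s = 52628.0 Mb.
With 5% container overhead: ×1.05.
55,259 Mb = 6,907,430,250 bytes ÷ 1,073,741,824 = 6.433 GiB.

6.4 GiB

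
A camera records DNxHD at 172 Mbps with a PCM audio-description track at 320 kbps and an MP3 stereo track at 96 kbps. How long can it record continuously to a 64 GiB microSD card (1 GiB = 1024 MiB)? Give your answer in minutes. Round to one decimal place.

Audio total: 320 + 96 = 416 kbps = 0.416 Mbps.
Total bitrate: 172 + 0.416 = 172.416 Mbps.
Capacity: 64 GiB = 549,756 Mb.
Recording time: 549,756 / 172.416 = 3,189 s ≈ 53.1 minutes.

53.1 minutes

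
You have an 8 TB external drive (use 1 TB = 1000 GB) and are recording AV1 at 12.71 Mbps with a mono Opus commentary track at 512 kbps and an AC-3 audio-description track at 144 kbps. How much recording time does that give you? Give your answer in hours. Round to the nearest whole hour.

Audio total: 512 + 144 = 656 kbps = 0.656 Mbps.
Total bitrate: 12.71 + 0.656 = 13.366 Mbps.
Capacity: 8 TB = 64,000,000 Mb.
Recording time: 64,000,000 / 13.366 = 4,788,269 s ≈ 1,330 hours.

1330 hours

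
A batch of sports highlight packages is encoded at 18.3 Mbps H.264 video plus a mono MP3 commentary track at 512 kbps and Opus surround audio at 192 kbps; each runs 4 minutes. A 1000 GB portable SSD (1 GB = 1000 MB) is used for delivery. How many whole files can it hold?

1754

4 min = 240 s
Audio total: 512 + 192 = 704 kbps = 0.704 Mbps.
Total bitrate: 19.004 Mbps.
Per item: 19.004 Mbps × 240 s = 4,561 Mb = 570.1 MB.
Capacity: 1000 GB = 8,000,000 Mb; 1754.02 items → 1754 complete.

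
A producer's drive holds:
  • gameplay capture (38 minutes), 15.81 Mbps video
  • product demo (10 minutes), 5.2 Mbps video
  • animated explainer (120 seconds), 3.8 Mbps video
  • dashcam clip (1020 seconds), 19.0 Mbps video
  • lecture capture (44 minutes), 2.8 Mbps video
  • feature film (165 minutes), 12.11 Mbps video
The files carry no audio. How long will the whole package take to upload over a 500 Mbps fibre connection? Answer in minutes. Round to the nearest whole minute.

6 minutes

gameplay capture: 15.810 Mbps × 2280 s = 36046.8 Mb
product demo: 5.200 Mbps × 600 s = 3120.0 Mb
animated explainer: 3.800 Mbps × 120 s = 456.0 Mb
dashcam clip: 19.000 Mbps × 1020 s = 19380.0 Mb
lecture capture: 2.800 Mbps × 2640 s = 7392.0 Mb
feature film: 12.110 Mbps × 9900 s = 119889.0 Mb
Total: 186283.8 Mb = 23285.5 MB.
At 500 Mbps: 186283.8 / 500 = 373 s ≈ 6.21 minutes.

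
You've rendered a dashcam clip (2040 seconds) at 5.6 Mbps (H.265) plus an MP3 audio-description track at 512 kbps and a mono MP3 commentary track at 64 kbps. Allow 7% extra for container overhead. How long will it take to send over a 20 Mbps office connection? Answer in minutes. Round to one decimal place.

Audio total: 512 + 64 = 576 kbps = 0.576 Mbps.
Total bitrate: 6.176 Mbps.
File: 6.176 Mbps × 2040 s = 12599.0 Mb.
With 7% container overhead: ×1.07. → 13481.0 Mb.
At 20 Mbps: 13481.0 / 20 = 674.0 s ≈ 11.2 minutes.

11.2 minutes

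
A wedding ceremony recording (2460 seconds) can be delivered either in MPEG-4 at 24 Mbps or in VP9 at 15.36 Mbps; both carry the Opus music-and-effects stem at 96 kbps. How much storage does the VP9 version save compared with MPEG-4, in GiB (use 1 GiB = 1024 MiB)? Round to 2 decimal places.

2.47 GiB

Audio: 96 kbps = 0.096 Mbps.
MPEG-4: 24.096 Mbps × 2460 s = 59276.2 Mb = 6.901 GiB.
VP9: 15.456 Mbps × 2460 s = 38021.8 Mb = 4.426 GiB.
Saving: 6.901 − 4.426 = 2.474 GiB.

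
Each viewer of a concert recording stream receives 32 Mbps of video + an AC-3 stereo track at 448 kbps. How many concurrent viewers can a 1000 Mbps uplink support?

30

Audio: 448 kbps = 0.448 Mbps.
Per-viewer media rate: 32.448 Mbps.
1000 Mbps = 1,000 Mbps; 1,000 / 32.448 = 30.82 → 30 viewers.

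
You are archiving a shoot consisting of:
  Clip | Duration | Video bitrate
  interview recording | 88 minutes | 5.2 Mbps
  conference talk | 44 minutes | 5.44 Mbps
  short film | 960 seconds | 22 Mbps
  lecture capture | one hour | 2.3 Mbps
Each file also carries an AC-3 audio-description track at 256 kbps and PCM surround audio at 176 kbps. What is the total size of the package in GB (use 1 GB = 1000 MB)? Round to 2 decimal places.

Audio total: 256 + 176 = 432 kbps = 0.432 Mbps.
interview recording: 5.632 Mbps × 5280 s = 29737.0 Mb
conference talk: 5.872 Mbps × 2640 s = 15502.1 Mb
short film: 22.432 Mbps × 960 s = 21534.7 Mb
lecture capture: 2.732 Mbps × 3600 s = 9835.2 Mb
Total: 76609.0 Mb = 9576.1 MB.
= 9.576 GB.

9.58 GB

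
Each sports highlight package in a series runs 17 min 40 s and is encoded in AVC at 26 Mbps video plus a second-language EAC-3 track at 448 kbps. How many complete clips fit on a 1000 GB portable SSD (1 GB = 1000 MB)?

285

17 min 40 s = 1060 s
Audio: 448 kbps = 0.448 Mbps.
Total bitrate: 26.448 Mbps.
Per item: 26.448 Mbps × 1060 s = 28,035 Mb = 3,504 MB.
Capacity: 1000 GB = 8,000,000 Mb; 285.36 items → 285 complete.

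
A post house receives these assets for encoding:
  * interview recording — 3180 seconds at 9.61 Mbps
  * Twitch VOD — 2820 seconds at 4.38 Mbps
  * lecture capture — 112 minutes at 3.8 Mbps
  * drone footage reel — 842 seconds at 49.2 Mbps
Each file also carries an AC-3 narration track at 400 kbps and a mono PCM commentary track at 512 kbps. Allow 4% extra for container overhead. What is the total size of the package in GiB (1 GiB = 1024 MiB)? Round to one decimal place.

Audio total: 400 + 512 = 912 kbps = 0.912 Mbps.
interview recording: 10.522 Mbps × 3180 s × 1.04 = 34798.4 Mb
Twitch VOD: 5.292 Mbps × 2820 s × 1.04 = 15520.4 Mb
lecture capture: 4.712 Mbps × 6720 s × 1.04 = 32931.2 Mb
drone footage reel: 50.112 Mbps × 842 s × 1.04 = 43882.1 Mb
Total: 127132.0 Mb = 15891.5 MB.
= 14.80 GiB.

14.8 GiB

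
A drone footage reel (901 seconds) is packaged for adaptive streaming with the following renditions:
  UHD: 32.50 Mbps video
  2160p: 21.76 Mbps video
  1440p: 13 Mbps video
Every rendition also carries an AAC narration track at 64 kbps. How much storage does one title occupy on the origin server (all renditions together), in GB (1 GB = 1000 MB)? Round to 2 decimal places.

7.60 GB

Audio: 64 kbps = 0.064 Mbps.
Sum of rendition bitrates: (32.50+0.064) + (21.76+0.064) + (13+0.064) = 67.452 Mbps.
× 901 s = 60,774 Mb = 7,597 MB = 7.597 GB.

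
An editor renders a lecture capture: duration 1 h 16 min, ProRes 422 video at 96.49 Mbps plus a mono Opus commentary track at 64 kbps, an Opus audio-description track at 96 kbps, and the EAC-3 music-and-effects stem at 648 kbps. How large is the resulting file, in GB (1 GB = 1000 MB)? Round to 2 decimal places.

1 h 16 min = 76 min = 4560 s
Audio total: 64 + 96 + 648 = 808 kbps = 0.808 Mbps.
Total bitrate: 96.49 + 0.808 = 97.298 Mbps.
Stream data: 97.298 Mbps × 4560 s = 443678.9 Mb.
443,679 Mb ÷ 8 = 55,460 MB → 55.46 GB.

55.46 GB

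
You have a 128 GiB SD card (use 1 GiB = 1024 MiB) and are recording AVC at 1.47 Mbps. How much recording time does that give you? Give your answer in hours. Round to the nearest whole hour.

Capacity: 128 GiB = 1,099,512 Mb.
Recording time: 1,099,512 / 1.470 = 747,967 s ≈ 208 hours.

208 hours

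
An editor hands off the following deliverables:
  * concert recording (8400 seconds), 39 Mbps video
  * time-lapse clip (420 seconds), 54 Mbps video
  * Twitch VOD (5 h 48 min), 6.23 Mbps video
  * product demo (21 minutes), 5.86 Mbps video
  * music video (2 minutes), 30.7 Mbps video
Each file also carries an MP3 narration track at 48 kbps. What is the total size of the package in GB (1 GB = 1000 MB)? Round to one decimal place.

Audio: 48 kbps = 0.048 Mbps.
concert recording: 39.048 Mbps × 8400 s = 328003.2 Mb
time-lapse clip: 54.048 Mbps × 420 s = 22700.2 Mb
Twitch VOD: 6.278 Mbps × 20880 s = 131084.6 Mb
product demo: 5.908 Mbps × 1260 s = 7444.1 Mb
music video: 30.748 Mbps × 120 s = 3689.8 Mb
Total: 492921.8 Mb = 61615.2 MB.
= 61.62 GB.

61.6 GB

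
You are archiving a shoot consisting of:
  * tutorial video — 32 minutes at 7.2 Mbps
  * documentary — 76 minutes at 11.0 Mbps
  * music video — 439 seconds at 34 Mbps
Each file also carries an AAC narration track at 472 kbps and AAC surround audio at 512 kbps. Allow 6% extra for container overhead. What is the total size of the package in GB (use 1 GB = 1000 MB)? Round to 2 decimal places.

11.36 GB

Audio total: 472 + 512 = 984 kbps = 0.984 Mbps.
tutorial video: 8.184 Mbps × 1920 s × 1.06 = 16656.1 Mb
documentary: 11.984 Mbps × 4560 s × 1.06 = 57925.9 Mb
music video: 34.984 Mbps × 439 s × 1.06 = 16279.5 Mb
Total: 90861.4 Mb = 11357.7 MB.
= 11.36 GB.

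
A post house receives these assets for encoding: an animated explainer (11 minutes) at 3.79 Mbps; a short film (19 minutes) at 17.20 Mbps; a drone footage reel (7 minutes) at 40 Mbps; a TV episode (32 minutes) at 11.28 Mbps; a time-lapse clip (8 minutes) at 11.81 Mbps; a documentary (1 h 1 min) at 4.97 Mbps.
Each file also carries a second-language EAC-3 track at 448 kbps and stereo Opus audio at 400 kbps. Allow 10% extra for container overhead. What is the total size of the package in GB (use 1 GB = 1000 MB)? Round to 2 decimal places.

Audio total: 448 + 400 = 848 kbps = 0.848 Mbps.
animated explainer: 4.638 Mbps × 660 s × 1.10 = 3367.2 Mb
short film: 18.048 Mbps × 1140 s × 1.10 = 22632.2 Mb
drone footage reel: 40.848 Mbps × 420 s × 1.10 = 18871.8 Mb
TV episode: 12.128 Mbps × 1920 s × 1.10 = 25614.3 Mb
time-lapse clip: 12.658 Mbps × 480 s × 1.10 = 6683.4 Mb
documentary: 5.818 Mbps × 3660 s × 1.10 = 23423.3 Mb
Total: 100592.2 Mb = 12574.0 MB.
= 12.57 GB.

12.57 GB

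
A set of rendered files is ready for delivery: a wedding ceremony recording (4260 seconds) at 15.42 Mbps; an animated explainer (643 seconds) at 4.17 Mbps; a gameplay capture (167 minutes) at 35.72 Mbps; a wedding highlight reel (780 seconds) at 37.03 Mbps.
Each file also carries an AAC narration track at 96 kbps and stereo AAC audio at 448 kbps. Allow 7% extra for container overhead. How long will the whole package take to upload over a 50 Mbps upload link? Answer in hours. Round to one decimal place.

2.8 hours

Audio total: 96 + 448 = 544 kbps = 0.544 Mbps.
wedding ceremony recording: 15.964 Mbps × 4260 s × 1.07 = 72767.1 Mb
animated explainer: 4.714 Mbps × 643 s × 1.07 = 3243.3 Mb
gameplay capture: 36.264 Mbps × 10020 s × 1.07 = 388800.8 Mb
wedding highlight reel: 37.574 Mbps × 780 s × 1.07 = 31359.3 Mb
Total: 496170.5 Mb = 62021.3 MB.
At 50 Mbps: 496170.5 / 50 = 9923 s ≈ 2.76 hours.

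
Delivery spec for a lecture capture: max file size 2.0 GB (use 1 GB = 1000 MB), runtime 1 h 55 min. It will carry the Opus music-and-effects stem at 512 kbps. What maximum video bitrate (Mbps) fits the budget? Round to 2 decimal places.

1.81 Mbps

Budget: 2.0 GB = 16000.0 Mb.
1 h 55 min = 115 min = 6900 s
Total bitrate budget: 16000.0 Mb / 6900 s = 2.319 Mbps.
Audio: 512 kbps = 0.512 Mbps.
Video: 2.319 − 0.512 = 1.807 Mbps.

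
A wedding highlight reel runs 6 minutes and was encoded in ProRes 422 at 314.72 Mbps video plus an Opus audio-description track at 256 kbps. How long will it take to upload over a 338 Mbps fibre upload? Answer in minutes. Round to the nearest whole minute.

6 minutes

6 min = 360 s
Audio: 256 kbps = 0.256 Mbps.
Total bitrate: 314.976 Mbps.
File: 314.976 Mbps × 360 s = 113391.4 Mb.
At 338 Mbps: 113391.4 / 338 = 335.5 s ≈ 5.59 minutes.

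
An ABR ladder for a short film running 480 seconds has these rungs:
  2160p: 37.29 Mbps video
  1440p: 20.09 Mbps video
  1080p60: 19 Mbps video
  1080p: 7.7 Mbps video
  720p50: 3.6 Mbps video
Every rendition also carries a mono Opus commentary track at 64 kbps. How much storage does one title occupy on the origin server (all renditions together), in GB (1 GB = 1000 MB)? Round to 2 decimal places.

Audio: 64 kbps = 0.064 Mbps.
Sum of rendition bitrates: (37.29+0.064) + (20.09+0.064) + (19+0.064) + (7.7+0.064) + (3.6+0.064) = 88.000 Mbps.
× 480 s = 42,240 Mb = 5,280 MB = 5.280 GB.

5.28 GB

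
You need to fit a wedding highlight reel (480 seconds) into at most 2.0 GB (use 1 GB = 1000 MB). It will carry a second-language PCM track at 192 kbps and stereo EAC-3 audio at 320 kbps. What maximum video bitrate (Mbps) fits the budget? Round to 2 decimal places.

32.82 Mbps

Budget: 2.0 GB = 16000.0 Mb.
Total bitrate budget: 16000.0 Mb / 480 s = 33.333 Mbps.
Audio total: 192 + 320 = 512 kbps = 0.512 Mbps.
Video: 33.333 − 0.512 = 32.821 Mbps.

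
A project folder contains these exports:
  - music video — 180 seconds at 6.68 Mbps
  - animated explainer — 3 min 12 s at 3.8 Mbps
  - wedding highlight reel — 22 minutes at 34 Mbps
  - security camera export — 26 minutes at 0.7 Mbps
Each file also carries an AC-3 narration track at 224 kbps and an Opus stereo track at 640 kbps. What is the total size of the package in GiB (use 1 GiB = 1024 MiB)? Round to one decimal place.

5.9 GiB

Audio total: 224 + 640 = 864 kbps = 0.864 Mbps.
music video: 7.544 Mbps × 180 s = 1357.9 Mb
animated explainer: 4.664 Mbps × 192 s = 895.5 Mb
wedding highlight reel: 34.864 Mbps × 1320 s = 46020.5 Mb
security camera export: 1.564 Mbps × 1560 s = 2439.8 Mb
Total: 50713.7 Mb = 6339.2 MB.
= 5.904 GiB.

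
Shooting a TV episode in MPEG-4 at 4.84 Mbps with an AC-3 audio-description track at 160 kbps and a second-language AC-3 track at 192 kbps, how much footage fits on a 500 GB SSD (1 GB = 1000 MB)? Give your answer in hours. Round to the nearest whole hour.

Audio total: 160 + 192 = 352 kbps = 0.352 Mbps.
Total bitrate: 4.84 + 0.352 = 5.192 Mbps.
Capacity: 500 GB = 4,000,000 Mb.
Recording time: 4,000,000 / 5.192 = 770,416 s ≈ 214 hours.

214 hours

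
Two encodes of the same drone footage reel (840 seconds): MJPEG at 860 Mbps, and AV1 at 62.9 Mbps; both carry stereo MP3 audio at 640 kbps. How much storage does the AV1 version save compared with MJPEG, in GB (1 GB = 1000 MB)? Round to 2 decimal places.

Audio: 640 kbps = 0.640 Mbps.
MJPEG: 860.640 Mbps × 840 s = 722937.6 Mb = 90.367 GB.
AV1: 63.540 Mbps × 840 s = 53373.6 Mb = 6.672 GB.
Saving: 90.367 − 6.672 = 83.695 GB.

83.70 GB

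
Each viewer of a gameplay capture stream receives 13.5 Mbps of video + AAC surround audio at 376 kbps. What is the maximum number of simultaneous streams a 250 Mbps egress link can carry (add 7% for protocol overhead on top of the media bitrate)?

Audio: 376 kbps = 0.376 Mbps.
Per-viewer media rate: 13.876 Mbps.
On the wire with 7% overhead: 14.847 Mbps.
250 Mbps = 250.0 Mbps; 250.0 / 14.847 = 16.84 → 16 viewers.

16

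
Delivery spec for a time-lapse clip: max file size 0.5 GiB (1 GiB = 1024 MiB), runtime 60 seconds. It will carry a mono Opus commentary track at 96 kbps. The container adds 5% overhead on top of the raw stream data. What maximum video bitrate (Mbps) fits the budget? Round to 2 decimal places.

Budget: 0.5 GiB = 4295.0 Mb.
Stream payload after overhead: 4295.0 / 1.05 = 4090.4 Mb.
Total bitrate budget: 4090.4 Mb / 60 s = 68.174 Mbps.
Audio: 96 kbps = 0.096 Mbps.
Video: 68.174 − 0.096 = 68.078 Mbps.

68.08 Mbps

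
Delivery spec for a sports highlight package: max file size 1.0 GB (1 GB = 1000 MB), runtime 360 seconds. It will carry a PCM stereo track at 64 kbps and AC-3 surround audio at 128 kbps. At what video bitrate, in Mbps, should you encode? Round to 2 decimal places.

Budget: 1.0 GB = 8000.0 Mb.
Total bitrate budget: 8000.0 Mb / 360 s = 22.222 Mbps.
Audio total: 64 + 128 = 192 kbps = 0.192 Mbps.
Video: 22.222 − 0.192 = 22.030 Mbps.

22.03 Mbps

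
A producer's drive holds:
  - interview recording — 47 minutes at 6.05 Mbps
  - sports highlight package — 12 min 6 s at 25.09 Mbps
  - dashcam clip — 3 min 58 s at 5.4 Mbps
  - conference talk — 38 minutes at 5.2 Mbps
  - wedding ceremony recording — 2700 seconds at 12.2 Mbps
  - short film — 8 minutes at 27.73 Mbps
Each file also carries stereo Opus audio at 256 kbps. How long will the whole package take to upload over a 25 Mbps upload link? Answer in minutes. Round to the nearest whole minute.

Audio: 256 kbps = 0.256 Mbps.
interview recording: 6.306 Mbps × 2820 s = 17782.9 Mb
sports highlight package: 25.346 Mbps × 726 s = 18401.2 Mb
dashcam clip: 5.656 Mbps × 238 s = 1346.1 Mb
conference talk: 5.456 Mbps × 2280 s = 12439.7 Mb
wedding ceremony recording: 12.456 Mbps × 2700 s = 33631.2 Mb
short film: 27.986 Mbps × 480 s = 13433.3 Mb
Total: 97034.4 Mb = 12129.3 MB.
At 25 Mbps: 97034.4 / 25 = 3881 s ≈ 64.7 minutes.

65 minutes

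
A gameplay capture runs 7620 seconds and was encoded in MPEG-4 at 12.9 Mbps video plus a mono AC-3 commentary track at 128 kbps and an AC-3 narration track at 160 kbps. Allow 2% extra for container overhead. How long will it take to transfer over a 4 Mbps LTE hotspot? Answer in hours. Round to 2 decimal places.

7.12 hours

Audio total: 128 + 160 = 288 kbps = 0.288 Mbps.
Total bitrate: 13.188 Mbps.
File: 13.188 Mbps × 7620 s = 100492.6 Mb.
With 2% container overhead: ×1.02. → 102502.4 Mb.
At 4 Mbps: 102502.4 / 4 = 25625.6 s ≈ 7.12 hours.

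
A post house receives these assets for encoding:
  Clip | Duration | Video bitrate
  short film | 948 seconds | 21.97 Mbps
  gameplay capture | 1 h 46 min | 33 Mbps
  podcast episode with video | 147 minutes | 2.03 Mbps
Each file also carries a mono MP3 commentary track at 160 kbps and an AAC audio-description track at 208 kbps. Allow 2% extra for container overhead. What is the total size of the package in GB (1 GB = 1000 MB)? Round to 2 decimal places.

32.45 GB

Audio total: 160 + 208 = 368 kbps = 0.368 Mbps.
short film: 22.338 Mbps × 948 s × 1.02 = 21600.0 Mb
gameplay capture: 33.368 Mbps × 6360 s × 1.02 = 216464.9 Mb
podcast episode with video: 2.398 Mbps × 8820 s × 1.02 = 21573.4 Mb
Total: 259638.2 Mb = 32454.8 MB.
= 32.45 GB.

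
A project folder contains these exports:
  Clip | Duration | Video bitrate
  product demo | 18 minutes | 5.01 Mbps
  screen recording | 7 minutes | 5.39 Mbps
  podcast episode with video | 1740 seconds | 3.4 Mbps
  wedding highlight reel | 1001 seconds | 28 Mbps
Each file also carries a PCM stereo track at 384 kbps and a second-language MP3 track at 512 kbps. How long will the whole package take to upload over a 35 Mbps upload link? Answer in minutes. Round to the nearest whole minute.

Audio total: 384 + 512 = 896 kbps = 0.896 Mbps.
product demo: 5.906 Mbps × 1080 s = 6378.5 Mb
screen recording: 6.286 Mbps × 420 s = 2640.1 Mb
podcast episode with video: 4.296 Mbps × 1740 s = 7475.0 Mb
wedding highlight reel: 28.896 Mbps × 1001 s = 28924.9 Mb
Total: 45418.5 Mb = 5677.3 MB.
At 35 Mbps: 45418.5 / 35 = 1298 s ≈ 21.6 minutes.

22 minutes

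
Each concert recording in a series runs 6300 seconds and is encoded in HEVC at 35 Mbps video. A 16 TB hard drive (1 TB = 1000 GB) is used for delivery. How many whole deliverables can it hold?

Per item: 35.000 Mbps × 6300 s = 220,500 Mb = 27,562 MB.
Capacity: 16 TB = 128,000,000 Mb; 580.50 items → 580 complete.

580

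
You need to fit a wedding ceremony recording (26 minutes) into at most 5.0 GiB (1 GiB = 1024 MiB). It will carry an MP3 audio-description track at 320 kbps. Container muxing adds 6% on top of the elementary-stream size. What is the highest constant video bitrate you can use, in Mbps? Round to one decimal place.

Budget: 5.0 GiB = 42949.7 Mb.
Stream payload after overhead: 42949.7 / 1.06 = 40518.6 Mb.
26 min = 1560 s
Total bitrate budget: 40518.6 Mb / 1560 s = 25.973 Mbps.
Audio: 320 kbps = 0.320 Mbps.
Video: 25.973 − 0.320 = 25.653 Mbps.

25.7 Mbps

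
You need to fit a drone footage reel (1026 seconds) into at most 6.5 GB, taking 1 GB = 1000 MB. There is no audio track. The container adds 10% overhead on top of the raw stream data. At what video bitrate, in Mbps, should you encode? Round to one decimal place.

46.1 Mbps

Budget: 6.5 GB = 52000.0 Mb.
Stream payload after overhead: 52000.0 / 1.10 = 47272.7 Mb.
Total bitrate budget: 47272.7 Mb / 1026 s = 46.075 Mbps.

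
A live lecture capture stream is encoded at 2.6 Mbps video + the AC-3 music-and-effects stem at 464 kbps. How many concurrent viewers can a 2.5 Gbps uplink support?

Audio: 464 kbps = 0.464 Mbps.
Per-viewer media rate: 3.064 Mbps.
2.5 Gbps = 2,500 Mbps; 2,500 / 3.064 = 815.93 → 815 viewers.

815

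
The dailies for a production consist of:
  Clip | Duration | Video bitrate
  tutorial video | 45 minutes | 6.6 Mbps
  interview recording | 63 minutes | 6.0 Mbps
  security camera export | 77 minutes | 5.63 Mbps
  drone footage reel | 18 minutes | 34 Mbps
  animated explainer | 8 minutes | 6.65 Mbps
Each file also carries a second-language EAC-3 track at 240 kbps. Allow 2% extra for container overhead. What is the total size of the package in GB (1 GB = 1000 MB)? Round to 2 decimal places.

13.96 GB

Audio: 240 kbps = 0.240 Mbps.
tutorial video: 6.840 Mbps × 2700 s × 1.02 = 18837.4 Mb
interview recording: 6.240 Mbps × 3780 s × 1.02 = 24058.9 Mb
security camera export: 5.870 Mbps × 4620 s × 1.02 = 27661.8 Mb
drone footage reel: 34.240 Mbps × 1080 s × 1.02 = 37718.8 Mb
animated explainer: 6.890 Mbps × 480 s × 1.02 = 3373.3 Mb
Total: 111650.2 Mb = 13956.3 MB.
= 13.96 GB.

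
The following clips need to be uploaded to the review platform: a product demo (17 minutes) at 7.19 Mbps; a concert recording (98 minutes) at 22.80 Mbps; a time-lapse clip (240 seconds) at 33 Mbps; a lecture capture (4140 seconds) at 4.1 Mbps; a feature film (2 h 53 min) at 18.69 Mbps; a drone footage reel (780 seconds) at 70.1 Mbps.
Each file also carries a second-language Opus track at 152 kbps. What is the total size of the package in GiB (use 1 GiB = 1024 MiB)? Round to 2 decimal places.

48.71 GiB

Audio: 152 kbps = 0.152 Mbps.
product demo: 7.342 Mbps × 1020 s = 7488.8 Mb
concert recording: 22.952 Mbps × 5880 s = 134957.8 Mb
time-lapse clip: 33.152 Mbps × 240 s = 7956.5 Mb
lecture capture: 4.252 Mbps × 4140 s = 17603.3 Mb
feature film: 18.842 Mbps × 10380 s = 195580.0 Mb
drone footage reel: 70.252 Mbps × 780 s = 54796.6 Mb
Total: 418382.9 Mb = 52297.9 MB.
= 48.71 GiB.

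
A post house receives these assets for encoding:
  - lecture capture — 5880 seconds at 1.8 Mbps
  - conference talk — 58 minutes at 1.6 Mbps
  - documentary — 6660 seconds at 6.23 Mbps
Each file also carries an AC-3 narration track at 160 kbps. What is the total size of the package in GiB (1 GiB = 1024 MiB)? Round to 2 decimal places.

Audio: 160 kbps = 0.160 Mbps.
lecture capture: 1.960 Mbps × 5880 s = 11524.8 Mb
conference talk: 1.760 Mbps × 3480 s = 6124.8 Mb
documentary: 6.390 Mbps × 6660 s = 42557.4 Mb
Total: 60207.0 Mb = 7525.9 MB.
= 7.009 GiB.

7.01 GiB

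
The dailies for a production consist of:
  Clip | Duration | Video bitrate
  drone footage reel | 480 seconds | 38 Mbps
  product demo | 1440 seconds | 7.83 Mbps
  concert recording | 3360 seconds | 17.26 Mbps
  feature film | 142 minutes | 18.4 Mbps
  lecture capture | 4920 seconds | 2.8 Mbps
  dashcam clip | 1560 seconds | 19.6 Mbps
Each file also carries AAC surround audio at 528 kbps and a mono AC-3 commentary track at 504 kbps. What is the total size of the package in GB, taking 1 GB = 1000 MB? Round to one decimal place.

Audio total: 528 + 504 = 1032 kbps = 1.032 Mbps.
drone footage reel: 39.032 Mbps × 480 s = 18735.4 Mb
product demo: 8.862 Mbps × 1440 s = 12761.3 Mb
concert recording: 18.292 Mbps × 3360 s = 61461.1 Mb
feature film: 19.432 Mbps × 8520 s = 165560.6 Mb
lecture capture: 3.832 Mbps × 4920 s = 18853.4 Mb
dashcam clip: 20.632 Mbps × 1560 s = 32185.9 Mb
Total: 309557.8 Mb = 38694.7 MB.
= 38.69 GB.

38.7 GB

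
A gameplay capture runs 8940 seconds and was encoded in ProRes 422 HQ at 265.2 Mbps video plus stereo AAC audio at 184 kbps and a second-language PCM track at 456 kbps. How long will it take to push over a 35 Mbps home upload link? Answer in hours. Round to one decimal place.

Audio total: 184 + 456 = 640 kbps = 0.640 Mbps.
Total bitrate: 265.840 Mbps.
File: 265.840 Mbps × 8940 s = 2376609.6 Mb.
At 35 Mbps: 2376609.6 / 35 = 67903.1 s ≈ 18.9 hours.

18.9 hours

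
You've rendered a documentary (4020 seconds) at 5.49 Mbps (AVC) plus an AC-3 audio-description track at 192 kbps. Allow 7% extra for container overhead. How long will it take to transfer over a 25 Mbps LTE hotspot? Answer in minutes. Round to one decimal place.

16.3 minutes

Audio: 192 kbps = 0.192 Mbps.
Total bitrate: 5.682 Mbps.
File: 5.682 Mbps × 4020 s = 22841.6 Mb.
With 7% container overhead: ×1.07. → 24440.6 Mb.
At 25 Mbps: 24440.6 / 25 = 977.6 s ≈ 16.3 minutes.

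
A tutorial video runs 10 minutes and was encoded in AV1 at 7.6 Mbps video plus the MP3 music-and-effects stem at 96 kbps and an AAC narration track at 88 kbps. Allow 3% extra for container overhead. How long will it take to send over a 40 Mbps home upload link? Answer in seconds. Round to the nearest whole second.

120 seconds

10 min = 600 s
Audio total: 96 + 88 = 184 kbps = 0.184 Mbps.
Total bitrate: 7.784 Mbps.
File: 7.784 Mbps × 600 s = 4670.4 Mb.
With 3% container overhead: ×1.03. → 4810.5 Mb.
At 40 Mbps: 4810.5 / 40 = 120.3 s ≈ 120 seconds.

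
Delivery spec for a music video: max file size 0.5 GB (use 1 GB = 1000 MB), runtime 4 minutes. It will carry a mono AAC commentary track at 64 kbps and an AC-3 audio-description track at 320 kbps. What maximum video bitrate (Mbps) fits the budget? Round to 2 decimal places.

16.28 Mbps

Budget: 0.5 GB = 4000.0 Mb.
4 min = 240 s
Total bitrate budget: 4000.0 Mb / 240 s = 16.667 Mbps.
Audio total: 64 + 320 = 384 kbps = 0.384 Mbps.
Video: 16.667 − 0.384 = 16.283 Mbps.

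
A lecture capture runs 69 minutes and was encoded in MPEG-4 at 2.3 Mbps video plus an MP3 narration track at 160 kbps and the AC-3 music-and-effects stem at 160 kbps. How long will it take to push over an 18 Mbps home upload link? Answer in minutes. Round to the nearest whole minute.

69 min = 4140 s
Audio total: 160 + 160 = 320 kbps = 0.320 Mbps.
Total bitrate: 2.620 Mbps.
File: 2.620 Mbps × 4140 s = 10846.8 Mb.
At 18 Mbps: 10846.8 / 18 = 602.6 s ≈ 10 minutes.

10 minutes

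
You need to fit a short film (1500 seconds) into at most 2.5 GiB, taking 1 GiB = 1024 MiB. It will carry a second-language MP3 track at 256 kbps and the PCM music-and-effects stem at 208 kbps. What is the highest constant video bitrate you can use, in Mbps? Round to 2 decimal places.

13.85 Mbps

Budget: 2.5 GiB = 21474.8 Mb.
Total bitrate budget: 21474.8 Mb / 1500 s = 14.317 Mbps.
Audio total: 256 + 208 = 464 kbps = 0.464 Mbps.
Video: 14.317 − 0.464 = 13.853 Mbps.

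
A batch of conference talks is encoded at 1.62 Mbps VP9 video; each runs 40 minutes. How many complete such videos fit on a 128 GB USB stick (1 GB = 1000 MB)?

263

40 min = 2400 s
Per item: 1.620 Mbps × 2400 s = 3,888 Mb = 486.0 MB.
Capacity: 128 GB = 1,024,000 Mb; 263.37 items → 263 complete.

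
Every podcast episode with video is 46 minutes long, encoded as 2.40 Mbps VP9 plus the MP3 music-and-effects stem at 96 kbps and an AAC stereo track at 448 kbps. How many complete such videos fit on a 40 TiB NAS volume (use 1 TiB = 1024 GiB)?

43301

46 min = 2760 s
Audio total: 96 + 448 = 544 kbps = 0.544 Mbps.
Total bitrate: 2.944 Mbps.
Per item: 2.944 Mbps × 2760 s = 8,125 Mb = 1,016 MB.
Capacity: 40 TiB = 351,843,721 Mb; 43301.50 items → 43301 complete.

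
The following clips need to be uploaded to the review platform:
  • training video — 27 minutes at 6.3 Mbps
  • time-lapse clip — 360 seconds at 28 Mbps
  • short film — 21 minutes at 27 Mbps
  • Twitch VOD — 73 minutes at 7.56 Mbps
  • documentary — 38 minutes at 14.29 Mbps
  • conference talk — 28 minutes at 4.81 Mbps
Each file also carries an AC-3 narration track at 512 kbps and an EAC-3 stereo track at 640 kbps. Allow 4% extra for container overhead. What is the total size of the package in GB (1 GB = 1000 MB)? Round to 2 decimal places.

18.38 GB

Audio total: 512 + 640 = 1152 kbps = 1.152 Mbps.
training video: 7.452 Mbps × 1620 s × 1.04 = 12555.1 Mb
time-lapse clip: 29.152 Mbps × 360 s × 1.04 = 10914.5 Mb
short film: 28.152 Mbps × 1260 s × 1.04 = 36890.4 Mb
Twitch VOD: 8.712 Mbps × 4380 s × 1.04 = 39684.9 Mb
documentary: 15.442 Mbps × 2280 s × 1.04 = 36616.1 Mb
conference talk: 5.962 Mbps × 1680 s × 1.04 = 10416.8 Mb
Total: 147077.8 Mb = 18384.7 MB.
= 18.38 GB.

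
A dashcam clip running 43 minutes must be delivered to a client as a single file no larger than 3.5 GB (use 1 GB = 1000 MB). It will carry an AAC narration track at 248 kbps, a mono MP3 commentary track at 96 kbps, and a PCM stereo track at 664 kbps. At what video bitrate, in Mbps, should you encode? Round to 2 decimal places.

9.84 Mbps

Budget: 3.5 GB = 28000.0 Mb.
43 min = 2580 s
Total bitrate budget: 28000.0 Mb / 2580 s = 10.853 Mbps.
Audio total: 248 + 96 + 664 = 1008 kbps = 1.008 Mbps.
Video: 10.853 − 1.008 = 9.845 Mbps.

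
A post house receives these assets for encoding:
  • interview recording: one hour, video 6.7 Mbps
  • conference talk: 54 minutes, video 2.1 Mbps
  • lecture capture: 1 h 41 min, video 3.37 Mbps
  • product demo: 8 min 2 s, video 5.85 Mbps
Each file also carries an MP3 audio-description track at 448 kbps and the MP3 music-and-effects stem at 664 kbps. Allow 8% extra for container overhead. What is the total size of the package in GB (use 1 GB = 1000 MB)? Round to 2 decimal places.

Audio total: 448 + 664 = 1112 kbps = 1.112 Mbps.
interview recording: 7.812 Mbps × 3600 s × 1.08 = 30373.1 Mb
conference talk: 3.212 Mbps × 3240 s × 1.08 = 11239.4 Mb
lecture capture: 4.482 Mbps × 6060 s × 1.08 = 29333.8 Mb
product demo: 6.962 Mbps × 482 s × 1.08 = 3624.1 Mb
Total: 74570.4 Mb = 9321.3 MB.
= 9.321 GB.

9.32 GB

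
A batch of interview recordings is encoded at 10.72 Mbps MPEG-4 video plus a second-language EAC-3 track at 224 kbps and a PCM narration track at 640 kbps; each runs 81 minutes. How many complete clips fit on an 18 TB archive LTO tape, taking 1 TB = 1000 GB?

81 min = 4860 s
Audio total: 224 + 640 = 864 kbps = 0.864 Mbps.
Total bitrate: 11.584 Mbps.
Per item: 11.584 Mbps × 4860 s = 56,298 Mb = 7,037 MB.
Capacity: 18 TB = 144,000,000 Mb; 2557.81 items → 2557 complete.

2557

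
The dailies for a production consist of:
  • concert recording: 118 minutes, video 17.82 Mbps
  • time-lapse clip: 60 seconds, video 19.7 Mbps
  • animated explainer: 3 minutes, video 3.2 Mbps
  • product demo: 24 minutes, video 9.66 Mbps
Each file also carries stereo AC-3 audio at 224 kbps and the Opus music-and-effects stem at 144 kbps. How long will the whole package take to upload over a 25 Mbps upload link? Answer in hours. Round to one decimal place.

1.6 hours

Audio total: 224 + 144 = 368 kbps = 0.368 Mbps.
concert recording: 18.188 Mbps × 7080 s = 128771.0 Mb
time-lapse clip: 20.068 Mbps × 60 s = 1204.1 Mb
animated explainer: 3.568 Mbps × 180 s = 642.2 Mb
product demo: 10.028 Mbps × 1440 s = 14440.3 Mb
Total: 145057.7 Mb = 18132.2 MB.
At 25 Mbps: 145057.7 / 25 = 5802 s ≈ 1.61 hours.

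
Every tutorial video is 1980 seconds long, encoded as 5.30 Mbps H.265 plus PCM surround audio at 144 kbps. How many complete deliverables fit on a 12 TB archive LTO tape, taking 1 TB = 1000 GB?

8906

Audio: 144 kbps = 0.144 Mbps.
Total bitrate: 5.444 Mbps.
Per item: 5.444 Mbps × 1980 s = 10,779 Mb = 1,347 MB.
Capacity: 12 TB = 96,000,000 Mb; 8906.11 items → 8906 complete.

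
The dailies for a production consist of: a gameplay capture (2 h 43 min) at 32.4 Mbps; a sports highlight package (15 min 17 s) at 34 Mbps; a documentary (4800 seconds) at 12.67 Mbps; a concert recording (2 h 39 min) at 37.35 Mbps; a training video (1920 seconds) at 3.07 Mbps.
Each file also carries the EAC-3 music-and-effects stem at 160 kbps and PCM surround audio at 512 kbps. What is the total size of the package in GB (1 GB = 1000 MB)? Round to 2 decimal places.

Audio total: 160 + 512 = 672 kbps = 0.672 Mbps.
gameplay capture: 33.072 Mbps × 9780 s = 323444.2 Mb
sports highlight package: 34.672 Mbps × 917 s = 31794.2 Mb
documentary: 13.342 Mbps × 4800 s = 64041.6 Mb
concert recording: 38.022 Mbps × 9540 s = 362729.9 Mb
training video: 3.742 Mbps × 1920 s = 7184.6 Mb
Total: 789194.5 Mb = 98649.3 MB.
= 98.65 GB.

98.65 GB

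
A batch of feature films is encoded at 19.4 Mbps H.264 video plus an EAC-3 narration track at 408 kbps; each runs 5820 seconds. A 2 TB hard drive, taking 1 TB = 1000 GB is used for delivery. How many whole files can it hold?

Audio: 408 kbps = 0.408 Mbps.
Total bitrate: 19.808 Mbps.
Per item: 19.808 Mbps × 5820 s = 115,283 Mb = 14,410 MB.
Capacity: 2 TB = 16,000,000 Mb; 138.79 items → 138 complete.

138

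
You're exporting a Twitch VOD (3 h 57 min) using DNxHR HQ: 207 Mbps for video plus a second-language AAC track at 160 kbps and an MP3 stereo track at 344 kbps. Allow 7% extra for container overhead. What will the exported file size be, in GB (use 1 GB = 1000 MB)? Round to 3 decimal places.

3 h 57 min = 237 min = 14220 s
Audio total: 160 + 344 = 504 kbps = 0.504 Mbps.
Total bitrate: 207 + 0.504 = 207.504 Mbps.
Stream data: 207.504 Mbps × 14220 s = 2950706.9 Mb.
With 7% container overhead: ×1.07.
3,157,256 Mb ÷ 8 = 394,657 MB → 394.7 GB.

394.657 GB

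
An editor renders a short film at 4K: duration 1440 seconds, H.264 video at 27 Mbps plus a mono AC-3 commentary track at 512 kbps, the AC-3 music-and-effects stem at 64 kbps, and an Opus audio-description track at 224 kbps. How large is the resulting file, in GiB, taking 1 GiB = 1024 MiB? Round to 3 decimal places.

Audio total: 512 + 64 + 224 = 800 kbps = 0.800 Mbps.
Total bitrate: 27 + 0.800 = 27.800 Mbps.
Stream data: 27.800 Mbps × 1440 s = 40032.0 Mb.
40,032 Mb = 5,004,000,000 bytes ÷ 1,073,741,824 = 4.660 GiB.

4.660 GiB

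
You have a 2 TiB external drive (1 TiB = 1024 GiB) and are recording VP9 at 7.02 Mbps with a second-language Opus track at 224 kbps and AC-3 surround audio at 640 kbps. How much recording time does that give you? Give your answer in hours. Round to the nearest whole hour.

Audio total: 224 + 640 = 864 kbps = 0.864 Mbps.
Total bitrate: 7.02 + 0.864 = 7.884 Mbps.
Capacity: 2 TiB = 17,592,186 Mb.
Recording time: 17,592,186 / 7.884 = 2,231,378 s ≈ 620 hours.

620 hours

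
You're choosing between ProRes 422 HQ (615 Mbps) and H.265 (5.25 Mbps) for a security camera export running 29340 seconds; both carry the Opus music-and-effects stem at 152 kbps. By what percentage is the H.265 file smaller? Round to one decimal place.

Audio: 152 kbps = 0.152 Mbps.
ProRes 422 HQ: 615.152 Mbps × 29340 s = 18048559.7 Mb = 2101.129 GiB.
H.265: 5.402 Mbps × 29340 s = 158494.7 Mb = 18.451 GiB.
Reduction: (1 − 18.451/2101.129) × 100 = 99.12%.

99.1%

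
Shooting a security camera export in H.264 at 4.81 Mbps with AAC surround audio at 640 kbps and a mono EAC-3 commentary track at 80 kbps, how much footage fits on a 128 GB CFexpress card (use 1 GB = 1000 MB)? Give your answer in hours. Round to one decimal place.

51.4 hours

Audio total: 640 + 80 = 720 kbps = 0.720 Mbps.
Total bitrate: 4.81 + 0.720 = 5.530 Mbps.
Capacity: 128 GB = 1,024,000 Mb.
Recording time: 1,024,000 / 5.530 = 185,172 s ≈ 51.4 hours.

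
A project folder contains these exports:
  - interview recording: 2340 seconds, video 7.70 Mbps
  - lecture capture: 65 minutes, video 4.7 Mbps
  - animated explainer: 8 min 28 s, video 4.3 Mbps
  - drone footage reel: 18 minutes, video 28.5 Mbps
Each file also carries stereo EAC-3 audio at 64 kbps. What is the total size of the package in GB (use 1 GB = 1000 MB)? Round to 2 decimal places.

Audio: 64 kbps = 0.064 Mbps.
interview recording: 7.764 Mbps × 2340 s = 18167.8 Mb
lecture capture: 4.764 Mbps × 3900 s = 18579.6 Mb
animated explainer: 4.364 Mbps × 508 s = 2216.9 Mb
drone footage reel: 28.564 Mbps × 1080 s = 30849.1 Mb
Total: 69813.4 Mb = 8726.7 MB.
= 8.727 GB.

8.73 GB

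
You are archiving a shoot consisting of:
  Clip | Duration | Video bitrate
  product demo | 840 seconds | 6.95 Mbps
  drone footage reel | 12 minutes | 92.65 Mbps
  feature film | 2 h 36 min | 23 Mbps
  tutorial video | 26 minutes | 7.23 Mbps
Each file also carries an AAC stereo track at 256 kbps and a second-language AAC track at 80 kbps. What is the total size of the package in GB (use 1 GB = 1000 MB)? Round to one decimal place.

37.9 GB

Audio total: 256 + 80 = 336 kbps = 0.336 Mbps.
product demo: 7.286 Mbps × 840 s = 6120.2 Mb
drone footage reel: 92.986 Mbps × 720 s = 66949.9 Mb
feature film: 23.336 Mbps × 9360 s = 218425.0 Mb
tutorial video: 7.566 Mbps × 1560 s = 11803.0 Mb
Total: 303298.1 Mb = 37912.3 MB.
= 37.91 GB.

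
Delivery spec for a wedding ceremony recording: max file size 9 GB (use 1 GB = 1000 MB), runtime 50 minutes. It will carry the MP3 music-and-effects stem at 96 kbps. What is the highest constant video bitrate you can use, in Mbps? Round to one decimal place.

23.9 Mbps

Budget: 9 GB = 72000.0 Mb.
50 min = 3000 s
Total bitrate budget: 72000.0 Mb / 3000 s = 24.000 Mbps.
Audio: 96 kbps = 0.096 Mbps.
Video: 24.000 − 0.096 = 23.904 Mbps.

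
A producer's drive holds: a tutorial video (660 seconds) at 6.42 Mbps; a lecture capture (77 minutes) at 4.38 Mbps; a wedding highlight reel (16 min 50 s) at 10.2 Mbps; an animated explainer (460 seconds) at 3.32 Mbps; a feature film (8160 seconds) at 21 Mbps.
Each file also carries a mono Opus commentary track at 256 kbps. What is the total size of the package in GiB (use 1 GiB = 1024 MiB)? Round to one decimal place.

24.6 GiB

Audio: 256 kbps = 0.256 Mbps.
tutorial video: 6.676 Mbps × 660 s = 4406.2 Mb
lecture capture: 4.636 Mbps × 4620 s = 21418.3 Mb
wedding highlight reel: 10.456 Mbps × 1010 s = 10560.6 Mb
animated explainer: 3.576 Mbps × 460 s = 1645.0 Mb
feature film: 21.256 Mbps × 8160 s = 173449.0 Mb
Total: 211479.0 Mb = 26434.9 MB.
= 24.62 GiB.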